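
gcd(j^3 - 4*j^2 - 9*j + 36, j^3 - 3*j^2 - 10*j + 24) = j^2 - j - 12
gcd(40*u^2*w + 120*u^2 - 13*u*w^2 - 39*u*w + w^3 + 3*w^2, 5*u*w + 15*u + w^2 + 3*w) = w + 3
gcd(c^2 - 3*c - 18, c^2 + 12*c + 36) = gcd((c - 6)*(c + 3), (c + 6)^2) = 1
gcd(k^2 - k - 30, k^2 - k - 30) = k^2 - k - 30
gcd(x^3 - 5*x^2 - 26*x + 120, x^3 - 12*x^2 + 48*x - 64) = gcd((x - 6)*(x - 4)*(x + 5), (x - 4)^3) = x - 4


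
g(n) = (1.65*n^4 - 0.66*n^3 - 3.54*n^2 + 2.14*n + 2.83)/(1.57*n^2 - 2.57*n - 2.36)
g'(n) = (2.57 - 3.14*n)*(1.65*n^4 - 0.66*n^3 - 3.54*n^2 + 2.14*n + 2.83)/(1.57*n^2 - 2.57*n - 2.36)^2 + (6.6*n^3 - 1.98*n^2 - 7.08*n + 2.14)/(1.57*n^2 - 2.57*n - 2.36)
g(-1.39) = 0.22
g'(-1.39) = -1.89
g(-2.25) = 2.63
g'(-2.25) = -3.68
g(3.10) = 22.72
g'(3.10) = -1.05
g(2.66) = 28.06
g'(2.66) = -35.93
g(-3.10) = 6.49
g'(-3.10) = -5.40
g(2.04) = -14.44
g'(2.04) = -85.00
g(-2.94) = 5.65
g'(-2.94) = -5.07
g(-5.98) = 30.58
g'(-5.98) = -11.35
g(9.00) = 99.13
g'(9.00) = 20.09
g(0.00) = -1.20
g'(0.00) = 0.40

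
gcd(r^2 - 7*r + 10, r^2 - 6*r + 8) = r - 2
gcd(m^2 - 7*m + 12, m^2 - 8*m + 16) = m - 4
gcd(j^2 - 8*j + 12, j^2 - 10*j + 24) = j - 6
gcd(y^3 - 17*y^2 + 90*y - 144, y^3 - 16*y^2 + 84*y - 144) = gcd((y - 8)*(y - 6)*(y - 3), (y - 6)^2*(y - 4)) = y - 6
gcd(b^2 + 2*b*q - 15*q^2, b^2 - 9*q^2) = -b + 3*q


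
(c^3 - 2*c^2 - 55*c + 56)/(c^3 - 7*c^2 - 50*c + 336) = (c - 1)/(c - 6)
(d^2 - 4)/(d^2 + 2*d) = (d - 2)/d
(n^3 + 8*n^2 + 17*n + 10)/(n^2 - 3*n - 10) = (n^2 + 6*n + 5)/(n - 5)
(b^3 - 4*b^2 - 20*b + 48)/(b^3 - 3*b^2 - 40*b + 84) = (b^2 - 2*b - 24)/(b^2 - b - 42)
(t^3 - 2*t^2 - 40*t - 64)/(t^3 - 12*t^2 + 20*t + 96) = (t + 4)/(t - 6)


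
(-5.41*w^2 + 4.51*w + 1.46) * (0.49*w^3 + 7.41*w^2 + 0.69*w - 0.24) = -2.6509*w^5 - 37.8782*w^4 + 30.4016*w^3 + 15.2289*w^2 - 0.075*w - 0.3504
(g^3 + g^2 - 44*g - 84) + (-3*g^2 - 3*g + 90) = g^3 - 2*g^2 - 47*g + 6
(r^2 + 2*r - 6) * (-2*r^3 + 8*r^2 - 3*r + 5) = -2*r^5 + 4*r^4 + 25*r^3 - 49*r^2 + 28*r - 30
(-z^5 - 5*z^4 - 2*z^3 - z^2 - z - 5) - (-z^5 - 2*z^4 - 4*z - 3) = -3*z^4 - 2*z^3 - z^2 + 3*z - 2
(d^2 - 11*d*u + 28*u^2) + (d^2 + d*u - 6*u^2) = 2*d^2 - 10*d*u + 22*u^2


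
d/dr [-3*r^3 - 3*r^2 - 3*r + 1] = -9*r^2 - 6*r - 3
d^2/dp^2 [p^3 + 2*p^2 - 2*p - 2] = 6*p + 4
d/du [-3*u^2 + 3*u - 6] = 3 - 6*u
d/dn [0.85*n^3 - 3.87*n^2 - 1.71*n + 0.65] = 2.55*n^2 - 7.74*n - 1.71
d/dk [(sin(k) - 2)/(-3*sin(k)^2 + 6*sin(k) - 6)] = (sin(k)^2 - 4*sin(k) + 2)*cos(k)/(3*(sin(k)^2 - 2*sin(k) + 2)^2)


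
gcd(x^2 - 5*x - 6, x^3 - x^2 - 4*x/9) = 1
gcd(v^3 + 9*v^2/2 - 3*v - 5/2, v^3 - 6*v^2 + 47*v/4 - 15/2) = 1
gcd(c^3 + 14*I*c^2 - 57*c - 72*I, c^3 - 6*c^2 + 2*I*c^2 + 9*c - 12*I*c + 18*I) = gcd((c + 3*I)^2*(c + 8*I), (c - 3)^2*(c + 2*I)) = 1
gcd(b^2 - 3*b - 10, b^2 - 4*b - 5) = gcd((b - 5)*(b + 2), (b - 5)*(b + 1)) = b - 5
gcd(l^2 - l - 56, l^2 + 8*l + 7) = l + 7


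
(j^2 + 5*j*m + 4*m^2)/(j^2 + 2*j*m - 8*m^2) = (j + m)/(j - 2*m)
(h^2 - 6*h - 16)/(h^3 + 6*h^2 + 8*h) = (h - 8)/(h*(h + 4))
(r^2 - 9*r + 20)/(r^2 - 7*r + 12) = (r - 5)/(r - 3)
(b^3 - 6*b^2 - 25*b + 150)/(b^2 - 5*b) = b - 1 - 30/b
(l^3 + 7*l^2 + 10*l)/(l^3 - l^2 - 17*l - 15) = l*(l^2 + 7*l + 10)/(l^3 - l^2 - 17*l - 15)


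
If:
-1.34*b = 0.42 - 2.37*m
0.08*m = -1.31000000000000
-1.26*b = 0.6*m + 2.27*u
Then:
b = -29.28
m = -16.38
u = 20.58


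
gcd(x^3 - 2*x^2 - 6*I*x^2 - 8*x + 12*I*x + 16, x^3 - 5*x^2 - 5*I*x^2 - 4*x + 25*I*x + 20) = x - 4*I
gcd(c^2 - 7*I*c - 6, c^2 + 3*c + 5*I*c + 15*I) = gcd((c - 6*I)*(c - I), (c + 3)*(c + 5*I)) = 1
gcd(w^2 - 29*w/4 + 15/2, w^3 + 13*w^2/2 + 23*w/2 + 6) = 1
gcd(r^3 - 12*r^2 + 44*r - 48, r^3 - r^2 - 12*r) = r - 4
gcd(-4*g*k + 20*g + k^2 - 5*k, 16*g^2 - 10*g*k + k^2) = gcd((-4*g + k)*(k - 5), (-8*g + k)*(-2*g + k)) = 1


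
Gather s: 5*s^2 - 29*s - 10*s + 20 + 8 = 5*s^2 - 39*s + 28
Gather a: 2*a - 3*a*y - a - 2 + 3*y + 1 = a*(1 - 3*y) + 3*y - 1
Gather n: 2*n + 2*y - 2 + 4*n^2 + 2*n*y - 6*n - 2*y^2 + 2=4*n^2 + n*(2*y - 4) - 2*y^2 + 2*y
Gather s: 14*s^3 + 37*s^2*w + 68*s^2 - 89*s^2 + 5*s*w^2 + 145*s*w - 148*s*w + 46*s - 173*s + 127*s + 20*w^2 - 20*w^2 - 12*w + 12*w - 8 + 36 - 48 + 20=14*s^3 + s^2*(37*w - 21) + s*(5*w^2 - 3*w)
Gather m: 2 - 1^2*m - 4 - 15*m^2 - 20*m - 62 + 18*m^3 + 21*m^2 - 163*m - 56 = 18*m^3 + 6*m^2 - 184*m - 120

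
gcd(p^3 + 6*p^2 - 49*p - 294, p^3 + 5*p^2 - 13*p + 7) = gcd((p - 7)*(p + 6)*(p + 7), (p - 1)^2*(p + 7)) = p + 7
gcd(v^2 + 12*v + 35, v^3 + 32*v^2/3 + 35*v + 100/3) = v + 5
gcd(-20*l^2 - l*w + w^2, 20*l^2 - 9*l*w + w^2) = -5*l + w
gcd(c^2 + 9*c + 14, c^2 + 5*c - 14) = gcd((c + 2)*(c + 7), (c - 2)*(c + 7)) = c + 7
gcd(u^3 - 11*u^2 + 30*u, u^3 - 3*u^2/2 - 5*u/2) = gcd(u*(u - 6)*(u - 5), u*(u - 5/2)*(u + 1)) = u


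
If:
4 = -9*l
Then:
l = -4/9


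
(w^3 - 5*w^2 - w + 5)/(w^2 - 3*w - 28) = (-w^3 + 5*w^2 + w - 5)/(-w^2 + 3*w + 28)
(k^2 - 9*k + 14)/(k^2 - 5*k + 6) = (k - 7)/(k - 3)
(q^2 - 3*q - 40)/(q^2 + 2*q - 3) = (q^2 - 3*q - 40)/(q^2 + 2*q - 3)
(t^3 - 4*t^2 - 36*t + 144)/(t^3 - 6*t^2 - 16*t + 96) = (t + 6)/(t + 4)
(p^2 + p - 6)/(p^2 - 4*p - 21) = (p - 2)/(p - 7)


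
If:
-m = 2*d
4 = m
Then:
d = -2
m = 4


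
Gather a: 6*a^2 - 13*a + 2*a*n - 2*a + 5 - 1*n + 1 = 6*a^2 + a*(2*n - 15) - n + 6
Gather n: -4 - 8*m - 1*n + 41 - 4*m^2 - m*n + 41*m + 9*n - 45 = -4*m^2 + 33*m + n*(8 - m) - 8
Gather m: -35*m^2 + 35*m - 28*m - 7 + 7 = -35*m^2 + 7*m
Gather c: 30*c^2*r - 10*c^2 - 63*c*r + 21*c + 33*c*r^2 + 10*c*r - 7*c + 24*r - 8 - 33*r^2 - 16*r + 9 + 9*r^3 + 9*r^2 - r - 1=c^2*(30*r - 10) + c*(33*r^2 - 53*r + 14) + 9*r^3 - 24*r^2 + 7*r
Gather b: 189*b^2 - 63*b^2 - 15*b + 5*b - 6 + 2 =126*b^2 - 10*b - 4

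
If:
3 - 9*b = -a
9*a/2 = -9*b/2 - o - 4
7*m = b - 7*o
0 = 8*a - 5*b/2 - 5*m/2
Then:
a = -3705/1214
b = -7/1214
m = -11849/1214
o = 5924/607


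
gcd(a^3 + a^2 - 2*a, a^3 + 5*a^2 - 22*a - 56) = a + 2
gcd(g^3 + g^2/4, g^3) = g^2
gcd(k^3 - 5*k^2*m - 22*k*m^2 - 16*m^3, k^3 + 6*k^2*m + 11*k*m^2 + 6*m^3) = k^2 + 3*k*m + 2*m^2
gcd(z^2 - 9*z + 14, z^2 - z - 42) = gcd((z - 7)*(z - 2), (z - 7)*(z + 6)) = z - 7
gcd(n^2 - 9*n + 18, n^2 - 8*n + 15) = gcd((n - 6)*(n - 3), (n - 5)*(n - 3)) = n - 3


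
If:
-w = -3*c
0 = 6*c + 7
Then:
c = -7/6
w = -7/2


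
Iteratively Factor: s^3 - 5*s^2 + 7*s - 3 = (s - 1)*(s^2 - 4*s + 3) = (s - 1)^2*(s - 3)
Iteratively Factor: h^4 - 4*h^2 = (h - 2)*(h^3 + 2*h^2) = h*(h - 2)*(h^2 + 2*h) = h*(h - 2)*(h + 2)*(h)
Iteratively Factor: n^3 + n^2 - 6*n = (n - 2)*(n^2 + 3*n) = n*(n - 2)*(n + 3)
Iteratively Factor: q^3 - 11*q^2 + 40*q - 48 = (q - 4)*(q^2 - 7*q + 12) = (q - 4)^2*(q - 3)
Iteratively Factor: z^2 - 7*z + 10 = (z - 5)*(z - 2)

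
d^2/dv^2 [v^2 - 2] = 2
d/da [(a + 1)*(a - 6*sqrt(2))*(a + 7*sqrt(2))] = 3*a^2 + 2*a + 2*sqrt(2)*a - 84 + sqrt(2)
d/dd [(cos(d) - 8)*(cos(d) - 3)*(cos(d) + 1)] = (-3*cos(d)^2 + 20*cos(d) - 13)*sin(d)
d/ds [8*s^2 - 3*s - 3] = 16*s - 3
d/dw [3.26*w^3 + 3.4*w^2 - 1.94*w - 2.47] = 9.78*w^2 + 6.8*w - 1.94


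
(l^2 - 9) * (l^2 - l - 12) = l^4 - l^3 - 21*l^2 + 9*l + 108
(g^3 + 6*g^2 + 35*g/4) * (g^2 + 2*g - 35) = g^5 + 8*g^4 - 57*g^3/4 - 385*g^2/2 - 1225*g/4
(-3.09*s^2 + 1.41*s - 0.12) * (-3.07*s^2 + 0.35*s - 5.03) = 9.4863*s^4 - 5.4102*s^3 + 16.4046*s^2 - 7.1343*s + 0.6036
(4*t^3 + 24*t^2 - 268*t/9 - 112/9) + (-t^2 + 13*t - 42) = 4*t^3 + 23*t^2 - 151*t/9 - 490/9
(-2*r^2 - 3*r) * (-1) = 2*r^2 + 3*r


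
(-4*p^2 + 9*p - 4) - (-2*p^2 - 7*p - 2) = -2*p^2 + 16*p - 2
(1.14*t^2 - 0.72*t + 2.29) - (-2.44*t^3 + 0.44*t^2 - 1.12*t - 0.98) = 2.44*t^3 + 0.7*t^2 + 0.4*t + 3.27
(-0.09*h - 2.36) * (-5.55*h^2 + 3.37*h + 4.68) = 0.4995*h^3 + 12.7947*h^2 - 8.3744*h - 11.0448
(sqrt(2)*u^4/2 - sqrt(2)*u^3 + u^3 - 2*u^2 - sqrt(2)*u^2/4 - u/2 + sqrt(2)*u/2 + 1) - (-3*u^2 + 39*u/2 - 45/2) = sqrt(2)*u^4/2 - sqrt(2)*u^3 + u^3 - sqrt(2)*u^2/4 + u^2 - 20*u + sqrt(2)*u/2 + 47/2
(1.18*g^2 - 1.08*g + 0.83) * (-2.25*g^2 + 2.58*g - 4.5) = -2.655*g^4 + 5.4744*g^3 - 9.9639*g^2 + 7.0014*g - 3.735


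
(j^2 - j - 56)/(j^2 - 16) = (j^2 - j - 56)/(j^2 - 16)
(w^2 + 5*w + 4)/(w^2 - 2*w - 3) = (w + 4)/(w - 3)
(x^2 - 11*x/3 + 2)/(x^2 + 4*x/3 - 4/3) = (x - 3)/(x + 2)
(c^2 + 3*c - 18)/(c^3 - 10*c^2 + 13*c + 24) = (c + 6)/(c^2 - 7*c - 8)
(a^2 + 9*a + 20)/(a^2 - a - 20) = (a + 5)/(a - 5)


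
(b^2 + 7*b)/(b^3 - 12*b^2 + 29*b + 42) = b*(b + 7)/(b^3 - 12*b^2 + 29*b + 42)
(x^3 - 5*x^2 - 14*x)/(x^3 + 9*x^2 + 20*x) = (x^2 - 5*x - 14)/(x^2 + 9*x + 20)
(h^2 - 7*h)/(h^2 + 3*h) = (h - 7)/(h + 3)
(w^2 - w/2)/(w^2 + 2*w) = (w - 1/2)/(w + 2)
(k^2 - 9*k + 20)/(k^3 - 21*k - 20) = (k - 4)/(k^2 + 5*k + 4)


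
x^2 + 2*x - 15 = (x - 3)*(x + 5)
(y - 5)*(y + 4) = y^2 - y - 20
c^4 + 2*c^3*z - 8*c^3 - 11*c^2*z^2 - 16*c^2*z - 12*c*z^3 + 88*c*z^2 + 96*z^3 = (c - 8)*(c - 3*z)*(c + z)*(c + 4*z)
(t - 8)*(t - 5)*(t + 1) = t^3 - 12*t^2 + 27*t + 40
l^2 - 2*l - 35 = (l - 7)*(l + 5)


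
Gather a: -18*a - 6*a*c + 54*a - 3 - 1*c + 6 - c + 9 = a*(36 - 6*c) - 2*c + 12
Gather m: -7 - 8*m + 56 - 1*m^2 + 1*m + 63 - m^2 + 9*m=-2*m^2 + 2*m + 112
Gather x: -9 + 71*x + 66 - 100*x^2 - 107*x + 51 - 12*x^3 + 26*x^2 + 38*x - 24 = -12*x^3 - 74*x^2 + 2*x + 84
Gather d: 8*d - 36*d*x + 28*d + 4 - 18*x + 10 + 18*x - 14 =d*(36 - 36*x)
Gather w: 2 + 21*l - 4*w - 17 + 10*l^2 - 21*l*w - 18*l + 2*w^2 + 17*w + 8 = 10*l^2 + 3*l + 2*w^2 + w*(13 - 21*l) - 7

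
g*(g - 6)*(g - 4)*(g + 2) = g^4 - 8*g^3 + 4*g^2 + 48*g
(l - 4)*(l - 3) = l^2 - 7*l + 12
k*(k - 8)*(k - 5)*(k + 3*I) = k^4 - 13*k^3 + 3*I*k^3 + 40*k^2 - 39*I*k^2 + 120*I*k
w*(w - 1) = w^2 - w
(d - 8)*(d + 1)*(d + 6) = d^3 - d^2 - 50*d - 48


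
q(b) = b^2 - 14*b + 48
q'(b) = 2*b - 14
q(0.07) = 47.02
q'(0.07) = -13.86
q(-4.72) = 136.36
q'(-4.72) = -23.44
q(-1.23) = 66.73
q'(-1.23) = -16.46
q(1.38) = 30.58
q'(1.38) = -11.24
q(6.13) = -0.24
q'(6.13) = -1.74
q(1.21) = 32.52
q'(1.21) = -11.58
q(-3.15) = 102.02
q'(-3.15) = -20.30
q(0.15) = 45.92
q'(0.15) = -13.70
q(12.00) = 24.00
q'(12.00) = 10.00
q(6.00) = 0.00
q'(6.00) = -2.00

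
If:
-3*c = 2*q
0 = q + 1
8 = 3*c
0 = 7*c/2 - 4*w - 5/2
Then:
No Solution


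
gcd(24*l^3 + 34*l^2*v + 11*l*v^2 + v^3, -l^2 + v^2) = l + v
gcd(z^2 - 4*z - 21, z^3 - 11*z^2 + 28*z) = z - 7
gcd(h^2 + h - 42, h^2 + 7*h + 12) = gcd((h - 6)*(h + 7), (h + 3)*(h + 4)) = 1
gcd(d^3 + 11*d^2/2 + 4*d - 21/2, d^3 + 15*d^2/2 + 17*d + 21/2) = d^2 + 13*d/2 + 21/2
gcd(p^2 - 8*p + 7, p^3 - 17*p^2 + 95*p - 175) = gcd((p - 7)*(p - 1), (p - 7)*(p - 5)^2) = p - 7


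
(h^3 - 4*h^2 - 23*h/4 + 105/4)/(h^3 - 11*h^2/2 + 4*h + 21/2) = (h + 5/2)/(h + 1)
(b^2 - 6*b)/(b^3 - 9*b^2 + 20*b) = (b - 6)/(b^2 - 9*b + 20)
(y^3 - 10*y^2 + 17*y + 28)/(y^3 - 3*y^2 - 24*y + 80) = (y^2 - 6*y - 7)/(y^2 + y - 20)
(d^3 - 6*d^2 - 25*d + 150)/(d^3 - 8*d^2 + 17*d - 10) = (d^2 - d - 30)/(d^2 - 3*d + 2)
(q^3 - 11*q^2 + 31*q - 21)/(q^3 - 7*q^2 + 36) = (q^2 - 8*q + 7)/(q^2 - 4*q - 12)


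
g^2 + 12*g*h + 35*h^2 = (g + 5*h)*(g + 7*h)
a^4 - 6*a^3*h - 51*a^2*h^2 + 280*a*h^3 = a*(a - 8*h)*(a - 5*h)*(a + 7*h)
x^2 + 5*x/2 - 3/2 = (x - 1/2)*(x + 3)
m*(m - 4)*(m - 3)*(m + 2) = m^4 - 5*m^3 - 2*m^2 + 24*m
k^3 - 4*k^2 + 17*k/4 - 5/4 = (k - 5/2)*(k - 1)*(k - 1/2)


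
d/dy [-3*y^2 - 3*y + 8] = -6*y - 3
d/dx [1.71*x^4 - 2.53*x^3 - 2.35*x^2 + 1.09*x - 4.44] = 6.84*x^3 - 7.59*x^2 - 4.7*x + 1.09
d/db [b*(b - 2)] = 2*b - 2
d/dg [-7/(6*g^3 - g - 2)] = 7*(18*g^2 - 1)/(-6*g^3 + g + 2)^2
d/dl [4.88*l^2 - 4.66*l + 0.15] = 9.76*l - 4.66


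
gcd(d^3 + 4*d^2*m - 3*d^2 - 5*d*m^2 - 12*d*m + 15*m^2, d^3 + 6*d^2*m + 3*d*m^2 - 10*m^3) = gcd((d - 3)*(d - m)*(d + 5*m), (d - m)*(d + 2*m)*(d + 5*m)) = d^2 + 4*d*m - 5*m^2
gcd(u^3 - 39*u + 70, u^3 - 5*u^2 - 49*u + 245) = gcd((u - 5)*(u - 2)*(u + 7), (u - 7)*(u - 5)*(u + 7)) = u^2 + 2*u - 35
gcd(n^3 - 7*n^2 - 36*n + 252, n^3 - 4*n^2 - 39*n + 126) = n^2 - n - 42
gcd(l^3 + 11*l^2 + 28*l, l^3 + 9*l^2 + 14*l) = l^2 + 7*l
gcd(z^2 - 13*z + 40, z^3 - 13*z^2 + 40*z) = z^2 - 13*z + 40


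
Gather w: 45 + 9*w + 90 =9*w + 135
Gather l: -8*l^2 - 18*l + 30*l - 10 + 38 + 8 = -8*l^2 + 12*l + 36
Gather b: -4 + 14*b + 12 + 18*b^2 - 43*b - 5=18*b^2 - 29*b + 3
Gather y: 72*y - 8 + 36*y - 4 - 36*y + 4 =72*y - 8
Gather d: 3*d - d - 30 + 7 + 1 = 2*d - 22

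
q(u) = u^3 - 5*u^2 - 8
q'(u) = 3*u^2 - 10*u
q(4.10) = -23.13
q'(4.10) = 9.43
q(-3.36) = -102.38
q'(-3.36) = 67.47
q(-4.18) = -168.40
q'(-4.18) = 94.22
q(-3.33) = -100.37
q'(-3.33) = 66.57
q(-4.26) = -176.05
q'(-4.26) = 97.04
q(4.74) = -13.84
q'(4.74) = 20.00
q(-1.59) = -24.66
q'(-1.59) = 23.48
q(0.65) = -9.84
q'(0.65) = -5.23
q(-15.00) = -4508.00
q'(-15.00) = 825.00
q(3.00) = -26.00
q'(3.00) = -3.00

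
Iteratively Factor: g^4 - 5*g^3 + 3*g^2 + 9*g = (g - 3)*(g^3 - 2*g^2 - 3*g) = g*(g - 3)*(g^2 - 2*g - 3) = g*(g - 3)^2*(g + 1)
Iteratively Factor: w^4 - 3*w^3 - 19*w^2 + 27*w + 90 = (w - 5)*(w^3 + 2*w^2 - 9*w - 18) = (w - 5)*(w + 2)*(w^2 - 9) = (w - 5)*(w - 3)*(w + 2)*(w + 3)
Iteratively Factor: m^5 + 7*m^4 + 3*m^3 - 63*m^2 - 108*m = (m)*(m^4 + 7*m^3 + 3*m^2 - 63*m - 108) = m*(m + 3)*(m^3 + 4*m^2 - 9*m - 36) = m*(m + 3)^2*(m^2 + m - 12) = m*(m + 3)^2*(m + 4)*(m - 3)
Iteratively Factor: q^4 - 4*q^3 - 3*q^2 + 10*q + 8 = (q + 1)*(q^3 - 5*q^2 + 2*q + 8) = (q + 1)^2*(q^2 - 6*q + 8) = (q - 2)*(q + 1)^2*(q - 4)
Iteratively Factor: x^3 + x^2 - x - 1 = (x + 1)*(x^2 - 1) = (x + 1)^2*(x - 1)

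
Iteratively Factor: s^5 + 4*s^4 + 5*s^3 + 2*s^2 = (s)*(s^4 + 4*s^3 + 5*s^2 + 2*s) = s*(s + 1)*(s^3 + 3*s^2 + 2*s) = s^2*(s + 1)*(s^2 + 3*s + 2) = s^2*(s + 1)*(s + 2)*(s + 1)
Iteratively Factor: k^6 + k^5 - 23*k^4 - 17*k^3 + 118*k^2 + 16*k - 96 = (k - 4)*(k^5 + 5*k^4 - 3*k^3 - 29*k^2 + 2*k + 24) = (k - 4)*(k + 1)*(k^4 + 4*k^3 - 7*k^2 - 22*k + 24) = (k - 4)*(k - 1)*(k + 1)*(k^3 + 5*k^2 - 2*k - 24) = (k - 4)*(k - 2)*(k - 1)*(k + 1)*(k^2 + 7*k + 12) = (k - 4)*(k - 2)*(k - 1)*(k + 1)*(k + 3)*(k + 4)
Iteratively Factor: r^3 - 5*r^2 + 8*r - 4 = (r - 2)*(r^2 - 3*r + 2) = (r - 2)*(r - 1)*(r - 2)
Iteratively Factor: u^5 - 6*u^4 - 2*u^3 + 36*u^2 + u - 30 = (u - 3)*(u^4 - 3*u^3 - 11*u^2 + 3*u + 10) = (u - 3)*(u + 2)*(u^3 - 5*u^2 - u + 5) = (u - 3)*(u - 1)*(u + 2)*(u^2 - 4*u - 5) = (u - 5)*(u - 3)*(u - 1)*(u + 2)*(u + 1)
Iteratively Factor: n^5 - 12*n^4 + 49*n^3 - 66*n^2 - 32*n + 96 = (n - 3)*(n^4 - 9*n^3 + 22*n^2 - 32) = (n - 3)*(n + 1)*(n^3 - 10*n^2 + 32*n - 32) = (n - 3)*(n - 2)*(n + 1)*(n^2 - 8*n + 16) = (n - 4)*(n - 3)*(n - 2)*(n + 1)*(n - 4)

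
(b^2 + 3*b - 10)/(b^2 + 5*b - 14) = (b + 5)/(b + 7)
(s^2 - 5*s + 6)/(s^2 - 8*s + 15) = (s - 2)/(s - 5)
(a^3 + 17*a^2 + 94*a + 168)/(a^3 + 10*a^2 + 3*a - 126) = (a + 4)/(a - 3)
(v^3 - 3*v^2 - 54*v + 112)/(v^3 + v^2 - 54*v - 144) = (v^2 + 5*v - 14)/(v^2 + 9*v + 18)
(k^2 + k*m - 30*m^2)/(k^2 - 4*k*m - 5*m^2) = (k + 6*m)/(k + m)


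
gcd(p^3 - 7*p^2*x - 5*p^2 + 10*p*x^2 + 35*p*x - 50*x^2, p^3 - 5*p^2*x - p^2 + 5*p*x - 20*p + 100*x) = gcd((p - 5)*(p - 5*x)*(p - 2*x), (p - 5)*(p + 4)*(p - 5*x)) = -p^2 + 5*p*x + 5*p - 25*x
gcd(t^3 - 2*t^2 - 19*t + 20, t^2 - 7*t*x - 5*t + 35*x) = t - 5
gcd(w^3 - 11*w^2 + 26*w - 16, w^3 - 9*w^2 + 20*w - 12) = w^2 - 3*w + 2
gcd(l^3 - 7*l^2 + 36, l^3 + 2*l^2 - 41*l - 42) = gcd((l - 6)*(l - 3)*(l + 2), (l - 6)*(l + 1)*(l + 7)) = l - 6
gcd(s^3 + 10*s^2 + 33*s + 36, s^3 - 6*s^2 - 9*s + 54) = s + 3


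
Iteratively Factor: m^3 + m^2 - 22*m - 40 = (m - 5)*(m^2 + 6*m + 8) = (m - 5)*(m + 4)*(m + 2)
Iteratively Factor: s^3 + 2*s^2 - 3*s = (s + 3)*(s^2 - s) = (s - 1)*(s + 3)*(s)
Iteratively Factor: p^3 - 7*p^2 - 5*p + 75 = (p + 3)*(p^2 - 10*p + 25) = (p - 5)*(p + 3)*(p - 5)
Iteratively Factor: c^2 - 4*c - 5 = (c + 1)*(c - 5)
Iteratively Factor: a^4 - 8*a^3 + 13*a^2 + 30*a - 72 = (a + 2)*(a^3 - 10*a^2 + 33*a - 36) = (a - 4)*(a + 2)*(a^2 - 6*a + 9) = (a - 4)*(a - 3)*(a + 2)*(a - 3)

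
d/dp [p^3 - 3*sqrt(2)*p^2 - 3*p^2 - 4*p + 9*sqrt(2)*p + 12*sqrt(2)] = 3*p^2 - 6*sqrt(2)*p - 6*p - 4 + 9*sqrt(2)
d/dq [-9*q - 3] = -9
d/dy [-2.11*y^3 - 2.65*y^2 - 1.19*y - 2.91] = -6.33*y^2 - 5.3*y - 1.19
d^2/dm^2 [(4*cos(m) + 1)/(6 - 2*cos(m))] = 13*(cos(m)^2 + 3*cos(m) - 2)/(2*(cos(m) - 3)^3)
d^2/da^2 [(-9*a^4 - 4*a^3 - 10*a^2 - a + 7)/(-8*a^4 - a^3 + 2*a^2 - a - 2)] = 2*(184*a^9 + 2352*a^8 + 384*a^7 - 5875*a^6 - 2253*a^5 - 1143*a^4 - 113*a^3 + 915*a^2 + 144*a + 3)/(512*a^12 + 192*a^11 - 360*a^10 + 97*a^9 + 522*a^8 + 15*a^7 - 182*a^6 + 87*a^5 + 126*a^4 - 11*a^3 - 18*a^2 + 12*a + 8)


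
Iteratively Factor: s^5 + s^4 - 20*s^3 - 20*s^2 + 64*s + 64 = (s - 2)*(s^4 + 3*s^3 - 14*s^2 - 48*s - 32) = (s - 2)*(s + 1)*(s^3 + 2*s^2 - 16*s - 32) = (s - 2)*(s + 1)*(s + 2)*(s^2 - 16) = (s - 4)*(s - 2)*(s + 1)*(s + 2)*(s + 4)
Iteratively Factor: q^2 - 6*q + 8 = (q - 4)*(q - 2)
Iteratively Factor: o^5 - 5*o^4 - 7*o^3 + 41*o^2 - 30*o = (o)*(o^4 - 5*o^3 - 7*o^2 + 41*o - 30) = o*(o - 2)*(o^3 - 3*o^2 - 13*o + 15) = o*(o - 5)*(o - 2)*(o^2 + 2*o - 3) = o*(o - 5)*(o - 2)*(o + 3)*(o - 1)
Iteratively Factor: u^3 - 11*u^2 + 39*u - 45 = (u - 5)*(u^2 - 6*u + 9) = (u - 5)*(u - 3)*(u - 3)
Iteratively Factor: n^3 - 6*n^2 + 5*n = (n)*(n^2 - 6*n + 5) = n*(n - 1)*(n - 5)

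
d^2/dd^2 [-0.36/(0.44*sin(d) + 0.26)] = (0.069696*sin(d)^2 - 0.041184*sin(d) - 0.139392)/(0.44*sin(d) + 0.26)^3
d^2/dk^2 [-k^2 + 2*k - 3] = -2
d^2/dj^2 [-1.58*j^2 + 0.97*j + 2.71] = -3.16000000000000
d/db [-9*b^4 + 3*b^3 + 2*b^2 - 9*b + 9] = -36*b^3 + 9*b^2 + 4*b - 9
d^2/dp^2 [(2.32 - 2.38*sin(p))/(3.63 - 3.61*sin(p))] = (-1.06581410364015e-14*sin(p)^3 - 0.953762000000005*sin(p)^2 - 0.959045999999994*sin(p) + 1.907524)/(47.045881*sin(p)^3 - 141.919569*sin(p)^2 + 142.705827*sin(p) - 47.832147)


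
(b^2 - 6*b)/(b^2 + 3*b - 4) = b*(b - 6)/(b^2 + 3*b - 4)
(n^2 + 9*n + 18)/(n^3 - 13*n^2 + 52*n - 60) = (n^2 + 9*n + 18)/(n^3 - 13*n^2 + 52*n - 60)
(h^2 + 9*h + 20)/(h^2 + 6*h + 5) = (h + 4)/(h + 1)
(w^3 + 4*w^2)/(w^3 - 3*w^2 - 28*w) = w/(w - 7)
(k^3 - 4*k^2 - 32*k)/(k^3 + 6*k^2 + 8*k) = (k - 8)/(k + 2)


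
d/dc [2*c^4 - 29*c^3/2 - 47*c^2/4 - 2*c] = 8*c^3 - 87*c^2/2 - 47*c/2 - 2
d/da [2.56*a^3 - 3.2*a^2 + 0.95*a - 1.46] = 7.68*a^2 - 6.4*a + 0.95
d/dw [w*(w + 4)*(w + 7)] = 3*w^2 + 22*w + 28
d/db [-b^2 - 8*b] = -2*b - 8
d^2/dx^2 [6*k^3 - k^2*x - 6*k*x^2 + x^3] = -12*k + 6*x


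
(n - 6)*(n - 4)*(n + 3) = n^3 - 7*n^2 - 6*n + 72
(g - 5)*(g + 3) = g^2 - 2*g - 15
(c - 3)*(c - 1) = c^2 - 4*c + 3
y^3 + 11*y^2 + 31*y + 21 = (y + 1)*(y + 3)*(y + 7)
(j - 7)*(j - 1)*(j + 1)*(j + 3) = j^4 - 4*j^3 - 22*j^2 + 4*j + 21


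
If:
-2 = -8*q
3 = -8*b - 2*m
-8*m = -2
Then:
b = -7/16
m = 1/4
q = 1/4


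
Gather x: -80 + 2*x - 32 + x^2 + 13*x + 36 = x^2 + 15*x - 76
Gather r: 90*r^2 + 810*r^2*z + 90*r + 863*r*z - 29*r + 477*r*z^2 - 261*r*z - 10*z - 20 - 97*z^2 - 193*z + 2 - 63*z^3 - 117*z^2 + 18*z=r^2*(810*z + 90) + r*(477*z^2 + 602*z + 61) - 63*z^3 - 214*z^2 - 185*z - 18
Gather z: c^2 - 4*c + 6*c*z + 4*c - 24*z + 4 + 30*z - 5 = c^2 + z*(6*c + 6) - 1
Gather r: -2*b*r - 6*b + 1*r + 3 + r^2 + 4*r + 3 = -6*b + r^2 + r*(5 - 2*b) + 6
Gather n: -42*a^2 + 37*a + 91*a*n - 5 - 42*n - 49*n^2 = -42*a^2 + 37*a - 49*n^2 + n*(91*a - 42) - 5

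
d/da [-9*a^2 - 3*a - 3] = -18*a - 3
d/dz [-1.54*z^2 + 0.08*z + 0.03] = 0.08 - 3.08*z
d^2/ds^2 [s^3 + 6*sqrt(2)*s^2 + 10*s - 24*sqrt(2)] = 6*s + 12*sqrt(2)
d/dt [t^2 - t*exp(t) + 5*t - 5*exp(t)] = -t*exp(t) + 2*t - 6*exp(t) + 5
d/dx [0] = 0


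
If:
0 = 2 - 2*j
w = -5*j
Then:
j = 1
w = -5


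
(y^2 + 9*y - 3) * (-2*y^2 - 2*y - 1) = -2*y^4 - 20*y^3 - 13*y^2 - 3*y + 3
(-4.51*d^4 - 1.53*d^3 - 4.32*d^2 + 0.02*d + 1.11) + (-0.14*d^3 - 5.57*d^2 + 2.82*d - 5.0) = -4.51*d^4 - 1.67*d^3 - 9.89*d^2 + 2.84*d - 3.89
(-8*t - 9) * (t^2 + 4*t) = -8*t^3 - 41*t^2 - 36*t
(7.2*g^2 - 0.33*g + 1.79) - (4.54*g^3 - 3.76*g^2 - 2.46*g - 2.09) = -4.54*g^3 + 10.96*g^2 + 2.13*g + 3.88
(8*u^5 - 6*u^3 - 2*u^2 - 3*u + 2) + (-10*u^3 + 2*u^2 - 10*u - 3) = 8*u^5 - 16*u^3 - 13*u - 1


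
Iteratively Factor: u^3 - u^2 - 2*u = (u + 1)*(u^2 - 2*u) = (u - 2)*(u + 1)*(u)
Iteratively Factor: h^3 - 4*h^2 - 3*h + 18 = (h + 2)*(h^2 - 6*h + 9) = (h - 3)*(h + 2)*(h - 3)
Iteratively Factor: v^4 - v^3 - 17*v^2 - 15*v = (v - 5)*(v^3 + 4*v^2 + 3*v) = (v - 5)*(v + 1)*(v^2 + 3*v) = v*(v - 5)*(v + 1)*(v + 3)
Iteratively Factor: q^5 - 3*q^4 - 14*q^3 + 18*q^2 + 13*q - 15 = (q + 1)*(q^4 - 4*q^3 - 10*q^2 + 28*q - 15) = (q - 1)*(q + 1)*(q^3 - 3*q^2 - 13*q + 15) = (q - 5)*(q - 1)*(q + 1)*(q^2 + 2*q - 3) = (q - 5)*(q - 1)*(q + 1)*(q + 3)*(q - 1)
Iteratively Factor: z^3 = (z)*(z^2) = z^2*(z)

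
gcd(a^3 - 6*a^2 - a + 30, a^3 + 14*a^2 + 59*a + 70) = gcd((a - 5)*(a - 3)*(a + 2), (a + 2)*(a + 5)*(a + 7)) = a + 2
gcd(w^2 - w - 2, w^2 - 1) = w + 1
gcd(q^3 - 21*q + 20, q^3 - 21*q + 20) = q^3 - 21*q + 20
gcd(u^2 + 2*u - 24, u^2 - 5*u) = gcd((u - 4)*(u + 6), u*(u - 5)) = 1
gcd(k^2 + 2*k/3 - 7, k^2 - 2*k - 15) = k + 3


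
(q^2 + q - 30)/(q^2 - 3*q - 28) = (-q^2 - q + 30)/(-q^2 + 3*q + 28)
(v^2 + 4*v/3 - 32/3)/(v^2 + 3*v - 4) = (v - 8/3)/(v - 1)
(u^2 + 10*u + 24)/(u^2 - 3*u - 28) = (u + 6)/(u - 7)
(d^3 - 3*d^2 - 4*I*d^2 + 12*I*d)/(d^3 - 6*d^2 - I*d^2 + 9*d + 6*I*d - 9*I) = d*(d - 4*I)/(d^2 - d*(3 + I) + 3*I)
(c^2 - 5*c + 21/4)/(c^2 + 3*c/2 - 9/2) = (c - 7/2)/(c + 3)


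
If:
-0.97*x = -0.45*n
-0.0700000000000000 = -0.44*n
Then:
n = 0.16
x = 0.07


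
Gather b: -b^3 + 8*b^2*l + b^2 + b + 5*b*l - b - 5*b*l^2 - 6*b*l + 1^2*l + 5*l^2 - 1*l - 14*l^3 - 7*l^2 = -b^3 + b^2*(8*l + 1) + b*(-5*l^2 - l) - 14*l^3 - 2*l^2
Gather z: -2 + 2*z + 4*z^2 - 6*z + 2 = 4*z^2 - 4*z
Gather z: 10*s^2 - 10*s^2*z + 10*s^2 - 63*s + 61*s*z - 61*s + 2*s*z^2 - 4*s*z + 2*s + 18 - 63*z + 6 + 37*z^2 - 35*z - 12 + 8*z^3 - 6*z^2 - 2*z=20*s^2 - 122*s + 8*z^3 + z^2*(2*s + 31) + z*(-10*s^2 + 57*s - 100) + 12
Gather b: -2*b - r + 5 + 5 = -2*b - r + 10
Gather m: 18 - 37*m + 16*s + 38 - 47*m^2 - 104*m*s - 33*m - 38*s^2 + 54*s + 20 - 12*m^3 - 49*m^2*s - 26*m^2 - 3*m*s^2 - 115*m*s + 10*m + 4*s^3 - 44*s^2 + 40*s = -12*m^3 + m^2*(-49*s - 73) + m*(-3*s^2 - 219*s - 60) + 4*s^3 - 82*s^2 + 110*s + 76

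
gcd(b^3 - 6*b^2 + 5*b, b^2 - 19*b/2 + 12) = 1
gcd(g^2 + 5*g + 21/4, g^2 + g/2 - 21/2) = g + 7/2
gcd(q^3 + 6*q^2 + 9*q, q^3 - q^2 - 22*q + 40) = 1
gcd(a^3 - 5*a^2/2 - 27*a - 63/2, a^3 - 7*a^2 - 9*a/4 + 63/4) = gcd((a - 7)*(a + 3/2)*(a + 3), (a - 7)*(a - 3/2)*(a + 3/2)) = a^2 - 11*a/2 - 21/2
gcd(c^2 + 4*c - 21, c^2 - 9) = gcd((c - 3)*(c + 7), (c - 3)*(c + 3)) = c - 3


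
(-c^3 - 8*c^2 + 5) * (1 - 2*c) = 2*c^4 + 15*c^3 - 8*c^2 - 10*c + 5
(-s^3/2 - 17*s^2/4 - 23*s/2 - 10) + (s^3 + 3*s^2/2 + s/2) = s^3/2 - 11*s^2/4 - 11*s - 10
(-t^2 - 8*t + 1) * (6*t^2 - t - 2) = -6*t^4 - 47*t^3 + 16*t^2 + 15*t - 2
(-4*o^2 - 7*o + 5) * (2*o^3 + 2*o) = -8*o^5 - 14*o^4 + 2*o^3 - 14*o^2 + 10*o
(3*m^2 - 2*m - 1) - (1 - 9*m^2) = 12*m^2 - 2*m - 2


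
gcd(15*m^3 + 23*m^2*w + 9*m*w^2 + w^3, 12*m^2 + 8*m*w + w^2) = 1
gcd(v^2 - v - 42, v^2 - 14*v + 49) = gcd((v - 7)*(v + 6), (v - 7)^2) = v - 7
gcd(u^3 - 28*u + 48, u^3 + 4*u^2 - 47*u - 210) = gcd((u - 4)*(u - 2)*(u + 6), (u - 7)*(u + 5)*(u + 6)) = u + 6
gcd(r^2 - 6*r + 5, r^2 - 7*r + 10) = r - 5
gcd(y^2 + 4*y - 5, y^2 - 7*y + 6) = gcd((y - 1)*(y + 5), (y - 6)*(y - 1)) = y - 1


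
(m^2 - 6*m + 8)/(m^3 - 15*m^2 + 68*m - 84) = (m - 4)/(m^2 - 13*m + 42)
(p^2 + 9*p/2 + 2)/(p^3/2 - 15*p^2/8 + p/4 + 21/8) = 4*(2*p^2 + 9*p + 4)/(4*p^3 - 15*p^2 + 2*p + 21)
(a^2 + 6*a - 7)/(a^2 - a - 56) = (a - 1)/(a - 8)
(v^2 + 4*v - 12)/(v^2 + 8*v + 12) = (v - 2)/(v + 2)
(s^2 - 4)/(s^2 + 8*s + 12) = (s - 2)/(s + 6)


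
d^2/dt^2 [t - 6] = 0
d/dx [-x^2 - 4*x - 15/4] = -2*x - 4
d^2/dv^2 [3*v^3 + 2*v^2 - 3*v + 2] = 18*v + 4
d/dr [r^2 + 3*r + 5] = 2*r + 3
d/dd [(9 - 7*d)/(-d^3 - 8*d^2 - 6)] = (7*d^3 + 56*d^2 - d*(3*d + 16)*(7*d - 9) + 42)/(d^3 + 8*d^2 + 6)^2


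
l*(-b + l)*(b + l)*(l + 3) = -b^2*l^2 - 3*b^2*l + l^4 + 3*l^3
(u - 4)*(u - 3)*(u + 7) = u^3 - 37*u + 84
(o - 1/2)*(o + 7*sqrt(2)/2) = o^2 - o/2 + 7*sqrt(2)*o/2 - 7*sqrt(2)/4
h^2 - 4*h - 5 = (h - 5)*(h + 1)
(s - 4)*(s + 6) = s^2 + 2*s - 24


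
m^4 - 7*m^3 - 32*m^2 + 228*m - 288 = (m - 8)*(m - 3)*(m - 2)*(m + 6)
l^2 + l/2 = l*(l + 1/2)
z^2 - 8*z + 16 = (z - 4)^2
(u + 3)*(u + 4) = u^2 + 7*u + 12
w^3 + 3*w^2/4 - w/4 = w*(w - 1/4)*(w + 1)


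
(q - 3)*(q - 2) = q^2 - 5*q + 6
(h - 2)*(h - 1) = h^2 - 3*h + 2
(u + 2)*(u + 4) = u^2 + 6*u + 8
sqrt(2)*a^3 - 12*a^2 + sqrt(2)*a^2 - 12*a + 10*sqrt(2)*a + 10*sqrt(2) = (a - 5*sqrt(2))*(a - sqrt(2))*(sqrt(2)*a + sqrt(2))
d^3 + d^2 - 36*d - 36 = (d - 6)*(d + 1)*(d + 6)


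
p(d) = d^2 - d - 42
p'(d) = 2*d - 1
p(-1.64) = -37.67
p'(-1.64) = -4.28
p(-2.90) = -30.69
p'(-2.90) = -6.80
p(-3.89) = -22.98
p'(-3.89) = -8.78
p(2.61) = -37.80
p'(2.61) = 4.22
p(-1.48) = -38.33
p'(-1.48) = -3.96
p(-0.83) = -40.48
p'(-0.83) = -2.66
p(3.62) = -32.52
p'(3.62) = 6.24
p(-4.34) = -18.82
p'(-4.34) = -9.68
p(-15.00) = 198.00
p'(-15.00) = -31.00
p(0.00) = -42.00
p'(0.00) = -1.00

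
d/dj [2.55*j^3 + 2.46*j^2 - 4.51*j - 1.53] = 7.65*j^2 + 4.92*j - 4.51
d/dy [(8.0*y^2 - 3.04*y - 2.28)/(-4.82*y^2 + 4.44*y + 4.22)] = (20.8672*y^2 + 45.5408*y - 2.7056)/(23.2324*y^4 - 42.8016*y^3 - 20.9672*y^2 + 37.4736*y + 17.8084)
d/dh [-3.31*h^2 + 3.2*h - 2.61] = 3.2 - 6.62*h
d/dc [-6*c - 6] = -6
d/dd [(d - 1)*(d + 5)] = 2*d + 4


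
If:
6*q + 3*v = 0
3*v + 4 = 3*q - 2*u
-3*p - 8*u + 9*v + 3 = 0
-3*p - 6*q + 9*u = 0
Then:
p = -211/177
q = 74/177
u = -7/59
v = -148/177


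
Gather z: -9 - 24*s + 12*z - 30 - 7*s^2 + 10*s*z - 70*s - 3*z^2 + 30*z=-7*s^2 - 94*s - 3*z^2 + z*(10*s + 42) - 39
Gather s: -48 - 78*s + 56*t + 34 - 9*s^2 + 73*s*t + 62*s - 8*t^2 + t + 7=-9*s^2 + s*(73*t - 16) - 8*t^2 + 57*t - 7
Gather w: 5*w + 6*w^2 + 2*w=6*w^2 + 7*w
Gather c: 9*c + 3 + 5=9*c + 8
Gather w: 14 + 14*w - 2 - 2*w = 12*w + 12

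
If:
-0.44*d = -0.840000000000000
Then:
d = 1.91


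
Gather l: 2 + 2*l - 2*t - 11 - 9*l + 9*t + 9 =-7*l + 7*t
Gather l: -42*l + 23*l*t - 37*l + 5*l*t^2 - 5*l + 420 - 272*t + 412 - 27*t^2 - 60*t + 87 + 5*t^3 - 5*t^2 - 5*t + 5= l*(5*t^2 + 23*t - 84) + 5*t^3 - 32*t^2 - 337*t + 924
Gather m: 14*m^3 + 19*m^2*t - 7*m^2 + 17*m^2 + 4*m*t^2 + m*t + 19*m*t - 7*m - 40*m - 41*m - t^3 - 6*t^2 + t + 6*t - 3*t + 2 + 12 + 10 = 14*m^3 + m^2*(19*t + 10) + m*(4*t^2 + 20*t - 88) - t^3 - 6*t^2 + 4*t + 24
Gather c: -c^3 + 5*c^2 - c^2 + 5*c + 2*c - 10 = -c^3 + 4*c^2 + 7*c - 10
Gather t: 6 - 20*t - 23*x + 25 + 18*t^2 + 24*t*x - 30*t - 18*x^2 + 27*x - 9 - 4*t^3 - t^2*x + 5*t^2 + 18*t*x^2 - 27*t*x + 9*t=-4*t^3 + t^2*(23 - x) + t*(18*x^2 - 3*x - 41) - 18*x^2 + 4*x + 22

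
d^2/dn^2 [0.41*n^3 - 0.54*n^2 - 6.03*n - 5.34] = 2.46*n - 1.08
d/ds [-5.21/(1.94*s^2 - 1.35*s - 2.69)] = (20.2148*s - 7.0335)/(-1.94*s^2 + 1.35*s + 2.69)^2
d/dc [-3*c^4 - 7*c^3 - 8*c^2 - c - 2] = -12*c^3 - 21*c^2 - 16*c - 1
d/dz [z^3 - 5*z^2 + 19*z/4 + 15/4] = 3*z^2 - 10*z + 19/4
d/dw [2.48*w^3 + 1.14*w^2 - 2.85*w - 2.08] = 7.44*w^2 + 2.28*w - 2.85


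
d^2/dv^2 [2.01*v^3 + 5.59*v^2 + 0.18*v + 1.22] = 12.06*v + 11.18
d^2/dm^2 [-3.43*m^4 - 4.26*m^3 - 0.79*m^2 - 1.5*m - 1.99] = -41.16*m^2 - 25.56*m - 1.58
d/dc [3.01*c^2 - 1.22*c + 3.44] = 6.02*c - 1.22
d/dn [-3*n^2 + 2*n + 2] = 2 - 6*n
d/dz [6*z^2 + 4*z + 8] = 12*z + 4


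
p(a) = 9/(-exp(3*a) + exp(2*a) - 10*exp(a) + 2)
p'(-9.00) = 0.00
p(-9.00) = 4.50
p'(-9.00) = 0.00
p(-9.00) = 4.50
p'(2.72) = 0.01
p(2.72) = -0.00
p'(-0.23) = 2.18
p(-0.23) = -1.55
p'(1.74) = 0.11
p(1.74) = -0.04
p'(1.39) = 0.24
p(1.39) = -0.10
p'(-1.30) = 52.68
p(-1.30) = -13.41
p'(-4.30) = 0.35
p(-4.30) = 4.83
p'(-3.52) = 0.91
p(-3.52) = 5.28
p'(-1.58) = 26511.62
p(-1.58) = -345.31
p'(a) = 9*(3*exp(3*a) - 2*exp(2*a) + 10*exp(a))/(-exp(3*a) + exp(2*a) - 10*exp(a) + 2)^2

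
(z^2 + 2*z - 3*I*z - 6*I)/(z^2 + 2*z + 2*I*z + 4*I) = (z - 3*I)/(z + 2*I)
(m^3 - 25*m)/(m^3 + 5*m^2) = (m - 5)/m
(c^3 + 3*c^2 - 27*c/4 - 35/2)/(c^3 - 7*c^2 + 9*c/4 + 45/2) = (2*c^2 + 11*c + 14)/(2*c^2 - 9*c - 18)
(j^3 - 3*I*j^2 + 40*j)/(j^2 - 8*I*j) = j + 5*I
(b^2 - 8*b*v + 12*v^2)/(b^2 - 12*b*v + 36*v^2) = (-b + 2*v)/(-b + 6*v)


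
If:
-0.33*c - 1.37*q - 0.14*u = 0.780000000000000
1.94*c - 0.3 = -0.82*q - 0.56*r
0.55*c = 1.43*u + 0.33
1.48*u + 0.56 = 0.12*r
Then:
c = -0.06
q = -0.53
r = 1.53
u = -0.25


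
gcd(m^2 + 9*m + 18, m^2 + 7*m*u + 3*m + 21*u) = m + 3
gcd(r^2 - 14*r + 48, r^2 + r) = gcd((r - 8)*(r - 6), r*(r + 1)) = 1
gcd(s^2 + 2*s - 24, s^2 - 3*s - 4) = s - 4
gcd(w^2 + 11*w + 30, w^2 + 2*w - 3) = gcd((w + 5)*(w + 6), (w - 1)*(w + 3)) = 1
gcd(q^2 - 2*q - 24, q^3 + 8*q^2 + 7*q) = 1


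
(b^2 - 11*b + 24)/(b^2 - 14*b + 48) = (b - 3)/(b - 6)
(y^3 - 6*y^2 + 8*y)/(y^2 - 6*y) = (y^2 - 6*y + 8)/(y - 6)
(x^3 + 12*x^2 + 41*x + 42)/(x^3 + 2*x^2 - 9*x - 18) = (x + 7)/(x - 3)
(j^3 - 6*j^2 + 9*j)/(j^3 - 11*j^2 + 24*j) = (j - 3)/(j - 8)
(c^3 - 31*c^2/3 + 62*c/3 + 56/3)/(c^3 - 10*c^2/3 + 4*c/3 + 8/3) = (c^2 - 11*c + 28)/(c^2 - 4*c + 4)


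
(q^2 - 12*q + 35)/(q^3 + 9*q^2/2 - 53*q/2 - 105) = 2*(q - 7)/(2*q^2 + 19*q + 42)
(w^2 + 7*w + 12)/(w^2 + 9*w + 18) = (w + 4)/(w + 6)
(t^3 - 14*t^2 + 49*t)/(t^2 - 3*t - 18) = t*(-t^2 + 14*t - 49)/(-t^2 + 3*t + 18)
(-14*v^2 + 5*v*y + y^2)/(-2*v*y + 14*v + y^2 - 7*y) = (7*v + y)/(y - 7)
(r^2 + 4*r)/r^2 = (r + 4)/r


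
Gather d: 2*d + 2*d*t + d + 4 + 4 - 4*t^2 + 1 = d*(2*t + 3) - 4*t^2 + 9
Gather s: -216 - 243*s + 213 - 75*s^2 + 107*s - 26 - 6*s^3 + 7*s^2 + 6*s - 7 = -6*s^3 - 68*s^2 - 130*s - 36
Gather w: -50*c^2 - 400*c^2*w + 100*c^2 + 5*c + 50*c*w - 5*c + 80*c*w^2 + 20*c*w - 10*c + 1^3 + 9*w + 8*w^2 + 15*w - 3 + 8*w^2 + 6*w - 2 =50*c^2 - 10*c + w^2*(80*c + 16) + w*(-400*c^2 + 70*c + 30) - 4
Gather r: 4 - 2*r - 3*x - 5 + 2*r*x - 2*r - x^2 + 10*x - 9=r*(2*x - 4) - x^2 + 7*x - 10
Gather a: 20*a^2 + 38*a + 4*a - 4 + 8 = 20*a^2 + 42*a + 4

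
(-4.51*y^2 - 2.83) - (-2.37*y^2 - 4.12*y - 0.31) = -2.14*y^2 + 4.12*y - 2.52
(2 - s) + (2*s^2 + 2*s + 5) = 2*s^2 + s + 7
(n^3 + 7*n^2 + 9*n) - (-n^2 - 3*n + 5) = n^3 + 8*n^2 + 12*n - 5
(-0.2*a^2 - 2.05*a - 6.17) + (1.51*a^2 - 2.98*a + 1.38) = 1.31*a^2 - 5.03*a - 4.79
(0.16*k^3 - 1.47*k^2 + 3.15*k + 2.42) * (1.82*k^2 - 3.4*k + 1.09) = 0.2912*k^5 - 3.2194*k^4 + 10.9054*k^3 - 7.9079*k^2 - 4.7945*k + 2.6378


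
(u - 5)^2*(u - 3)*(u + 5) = u^4 - 8*u^3 - 10*u^2 + 200*u - 375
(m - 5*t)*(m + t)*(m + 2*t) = m^3 - 2*m^2*t - 13*m*t^2 - 10*t^3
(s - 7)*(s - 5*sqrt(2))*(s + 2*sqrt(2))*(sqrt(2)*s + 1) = sqrt(2)*s^4 - 7*sqrt(2)*s^3 - 5*s^3 - 23*sqrt(2)*s^2 + 35*s^2 - 20*s + 161*sqrt(2)*s + 140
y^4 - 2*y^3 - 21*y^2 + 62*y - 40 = (y - 4)*(y - 2)*(y - 1)*(y + 5)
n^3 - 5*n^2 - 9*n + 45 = (n - 5)*(n - 3)*(n + 3)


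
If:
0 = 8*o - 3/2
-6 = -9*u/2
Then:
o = 3/16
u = 4/3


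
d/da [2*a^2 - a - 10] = 4*a - 1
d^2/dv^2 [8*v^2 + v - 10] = 16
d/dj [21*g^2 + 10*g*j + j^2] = 10*g + 2*j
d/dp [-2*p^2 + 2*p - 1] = 2 - 4*p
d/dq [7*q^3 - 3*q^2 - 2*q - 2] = 21*q^2 - 6*q - 2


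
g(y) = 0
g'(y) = 0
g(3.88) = 0.00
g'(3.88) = 0.00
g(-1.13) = 0.00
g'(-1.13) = 0.00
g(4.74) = 0.00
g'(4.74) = 0.00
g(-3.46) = 0.00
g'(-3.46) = 0.00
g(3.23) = 0.00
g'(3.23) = 0.00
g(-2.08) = 0.00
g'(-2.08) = 0.00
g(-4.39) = 0.00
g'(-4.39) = 0.00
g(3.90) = 0.00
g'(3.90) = 0.00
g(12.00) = 0.00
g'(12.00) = 0.00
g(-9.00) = 0.00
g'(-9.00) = 0.00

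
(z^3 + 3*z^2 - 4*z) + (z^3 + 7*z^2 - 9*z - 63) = 2*z^3 + 10*z^2 - 13*z - 63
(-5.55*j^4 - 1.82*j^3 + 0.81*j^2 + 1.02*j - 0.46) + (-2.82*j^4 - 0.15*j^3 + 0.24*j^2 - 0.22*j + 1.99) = -8.37*j^4 - 1.97*j^3 + 1.05*j^2 + 0.8*j + 1.53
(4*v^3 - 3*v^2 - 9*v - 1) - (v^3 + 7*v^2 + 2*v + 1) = 3*v^3 - 10*v^2 - 11*v - 2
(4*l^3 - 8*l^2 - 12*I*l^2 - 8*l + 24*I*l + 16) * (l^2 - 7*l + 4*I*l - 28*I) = 4*l^5 - 36*l^4 + 4*I*l^4 + 96*l^3 - 36*I*l^3 - 360*l^2 + 24*I*l^2 + 560*l + 288*I*l - 448*I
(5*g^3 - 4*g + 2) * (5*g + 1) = 25*g^4 + 5*g^3 - 20*g^2 + 6*g + 2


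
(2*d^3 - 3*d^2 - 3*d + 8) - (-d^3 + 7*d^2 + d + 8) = 3*d^3 - 10*d^2 - 4*d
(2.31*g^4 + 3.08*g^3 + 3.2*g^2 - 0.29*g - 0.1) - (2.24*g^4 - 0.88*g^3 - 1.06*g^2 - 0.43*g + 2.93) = 0.0699999999999998*g^4 + 3.96*g^3 + 4.26*g^2 + 0.14*g - 3.03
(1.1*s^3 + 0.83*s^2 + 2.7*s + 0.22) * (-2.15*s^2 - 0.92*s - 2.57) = -2.365*s^5 - 2.7965*s^4 - 9.3956*s^3 - 5.0901*s^2 - 7.1414*s - 0.5654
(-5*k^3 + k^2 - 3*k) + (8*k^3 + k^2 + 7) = 3*k^3 + 2*k^2 - 3*k + 7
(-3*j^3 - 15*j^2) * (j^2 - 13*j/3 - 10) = -3*j^5 - 2*j^4 + 95*j^3 + 150*j^2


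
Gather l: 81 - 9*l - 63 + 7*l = 18 - 2*l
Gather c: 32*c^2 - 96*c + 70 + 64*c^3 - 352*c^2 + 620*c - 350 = 64*c^3 - 320*c^2 + 524*c - 280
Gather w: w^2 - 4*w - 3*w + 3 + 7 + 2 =w^2 - 7*w + 12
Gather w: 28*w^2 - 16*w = 28*w^2 - 16*w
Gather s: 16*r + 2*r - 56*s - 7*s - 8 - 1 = 18*r - 63*s - 9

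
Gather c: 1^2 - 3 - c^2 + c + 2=-c^2 + c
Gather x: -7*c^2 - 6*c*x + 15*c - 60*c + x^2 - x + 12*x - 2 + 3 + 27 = -7*c^2 - 45*c + x^2 + x*(11 - 6*c) + 28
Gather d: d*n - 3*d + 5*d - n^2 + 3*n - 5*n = d*(n + 2) - n^2 - 2*n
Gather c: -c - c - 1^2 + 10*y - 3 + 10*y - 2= -2*c + 20*y - 6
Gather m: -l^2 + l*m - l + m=-l^2 - l + m*(l + 1)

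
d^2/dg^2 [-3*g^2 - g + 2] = -6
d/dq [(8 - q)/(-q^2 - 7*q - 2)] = (q^2 + 7*q - (q - 8)*(2*q + 7) + 2)/(q^2 + 7*q + 2)^2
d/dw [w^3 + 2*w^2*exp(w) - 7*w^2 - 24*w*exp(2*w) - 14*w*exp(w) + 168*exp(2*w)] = 2*w^2*exp(w) + 3*w^2 - 48*w*exp(2*w) - 10*w*exp(w) - 14*w + 312*exp(2*w) - 14*exp(w)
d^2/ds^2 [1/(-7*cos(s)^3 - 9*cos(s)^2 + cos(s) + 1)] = -((17*cos(s) + 72*cos(2*s) + 63*cos(3*s))*(7*cos(s)^3 + 9*cos(s)^2 - cos(s) - 1)/4 + 2*(21*cos(s)^2 + 18*cos(s) - 1)^2*sin(s)^2)/(7*cos(s)^3 + 9*cos(s)^2 - cos(s) - 1)^3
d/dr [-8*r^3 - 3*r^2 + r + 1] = -24*r^2 - 6*r + 1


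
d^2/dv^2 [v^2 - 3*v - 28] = 2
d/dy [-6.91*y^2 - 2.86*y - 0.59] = -13.82*y - 2.86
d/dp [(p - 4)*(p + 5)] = 2*p + 1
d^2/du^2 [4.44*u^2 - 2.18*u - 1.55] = 8.88000000000000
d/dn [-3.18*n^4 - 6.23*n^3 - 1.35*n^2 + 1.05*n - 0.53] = -12.72*n^3 - 18.69*n^2 - 2.7*n + 1.05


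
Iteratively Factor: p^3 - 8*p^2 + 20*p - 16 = (p - 2)*(p^2 - 6*p + 8) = (p - 2)^2*(p - 4)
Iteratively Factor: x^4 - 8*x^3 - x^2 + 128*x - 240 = (x - 4)*(x^3 - 4*x^2 - 17*x + 60) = (x - 4)*(x + 4)*(x^2 - 8*x + 15) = (x - 4)*(x - 3)*(x + 4)*(x - 5)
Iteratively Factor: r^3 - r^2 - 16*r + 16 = (r - 1)*(r^2 - 16) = (r - 4)*(r - 1)*(r + 4)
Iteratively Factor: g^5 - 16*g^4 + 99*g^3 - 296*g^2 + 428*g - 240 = (g - 2)*(g^4 - 14*g^3 + 71*g^2 - 154*g + 120) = (g - 2)^2*(g^3 - 12*g^2 + 47*g - 60) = (g - 3)*(g - 2)^2*(g^2 - 9*g + 20) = (g - 4)*(g - 3)*(g - 2)^2*(g - 5)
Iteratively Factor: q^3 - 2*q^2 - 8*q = (q + 2)*(q^2 - 4*q) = q*(q + 2)*(q - 4)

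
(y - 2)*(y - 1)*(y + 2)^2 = y^4 + y^3 - 6*y^2 - 4*y + 8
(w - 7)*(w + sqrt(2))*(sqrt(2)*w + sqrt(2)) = sqrt(2)*w^3 - 6*sqrt(2)*w^2 + 2*w^2 - 12*w - 7*sqrt(2)*w - 14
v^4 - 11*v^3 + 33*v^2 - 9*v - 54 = (v - 6)*(v - 3)^2*(v + 1)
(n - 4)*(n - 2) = n^2 - 6*n + 8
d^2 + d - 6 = (d - 2)*(d + 3)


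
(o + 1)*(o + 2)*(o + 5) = o^3 + 8*o^2 + 17*o + 10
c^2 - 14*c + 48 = (c - 8)*(c - 6)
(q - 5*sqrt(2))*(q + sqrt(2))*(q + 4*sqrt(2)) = q^3 - 42*q - 40*sqrt(2)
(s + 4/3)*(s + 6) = s^2 + 22*s/3 + 8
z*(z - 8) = z^2 - 8*z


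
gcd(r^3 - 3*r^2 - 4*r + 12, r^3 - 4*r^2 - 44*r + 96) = r - 2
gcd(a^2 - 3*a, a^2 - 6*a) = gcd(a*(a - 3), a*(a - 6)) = a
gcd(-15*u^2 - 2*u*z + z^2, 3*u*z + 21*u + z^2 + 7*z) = 3*u + z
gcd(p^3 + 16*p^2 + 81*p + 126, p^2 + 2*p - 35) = p + 7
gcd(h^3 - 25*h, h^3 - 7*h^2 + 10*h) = h^2 - 5*h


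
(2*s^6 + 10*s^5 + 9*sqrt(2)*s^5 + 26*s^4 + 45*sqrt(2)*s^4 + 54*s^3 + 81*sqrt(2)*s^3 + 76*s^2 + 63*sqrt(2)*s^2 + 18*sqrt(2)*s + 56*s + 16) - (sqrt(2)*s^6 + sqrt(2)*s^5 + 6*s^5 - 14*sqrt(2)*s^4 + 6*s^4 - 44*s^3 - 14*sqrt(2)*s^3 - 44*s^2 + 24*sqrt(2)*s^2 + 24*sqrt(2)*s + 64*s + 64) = -sqrt(2)*s^6 + 2*s^6 + 4*s^5 + 8*sqrt(2)*s^5 + 20*s^4 + 59*sqrt(2)*s^4 + 98*s^3 + 95*sqrt(2)*s^3 + 39*sqrt(2)*s^2 + 120*s^2 - 6*sqrt(2)*s - 8*s - 48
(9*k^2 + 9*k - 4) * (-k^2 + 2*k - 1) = -9*k^4 + 9*k^3 + 13*k^2 - 17*k + 4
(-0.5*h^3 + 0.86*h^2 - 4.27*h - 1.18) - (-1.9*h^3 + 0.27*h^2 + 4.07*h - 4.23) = 1.4*h^3 + 0.59*h^2 - 8.34*h + 3.05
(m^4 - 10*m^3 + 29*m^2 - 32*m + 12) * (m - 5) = m^5 - 15*m^4 + 79*m^3 - 177*m^2 + 172*m - 60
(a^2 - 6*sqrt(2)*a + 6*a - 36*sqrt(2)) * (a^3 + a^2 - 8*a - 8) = a^5 - 6*sqrt(2)*a^4 + 7*a^4 - 42*sqrt(2)*a^3 - 2*a^3 - 56*a^2 + 12*sqrt(2)*a^2 - 48*a + 336*sqrt(2)*a + 288*sqrt(2)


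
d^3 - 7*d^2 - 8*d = d*(d - 8)*(d + 1)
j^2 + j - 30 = (j - 5)*(j + 6)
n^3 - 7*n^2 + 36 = (n - 6)*(n - 3)*(n + 2)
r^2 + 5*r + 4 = (r + 1)*(r + 4)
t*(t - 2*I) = t^2 - 2*I*t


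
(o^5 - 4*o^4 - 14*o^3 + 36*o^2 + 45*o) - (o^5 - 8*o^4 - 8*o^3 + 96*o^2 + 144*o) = 4*o^4 - 6*o^3 - 60*o^2 - 99*o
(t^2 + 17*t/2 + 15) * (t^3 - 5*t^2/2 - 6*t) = t^5 + 6*t^4 - 49*t^3/4 - 177*t^2/2 - 90*t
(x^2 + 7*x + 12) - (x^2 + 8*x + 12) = -x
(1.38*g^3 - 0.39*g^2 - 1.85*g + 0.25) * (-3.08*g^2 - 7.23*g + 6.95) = -4.2504*g^5 - 8.7762*g^4 + 18.1087*g^3 + 9.895*g^2 - 14.665*g + 1.7375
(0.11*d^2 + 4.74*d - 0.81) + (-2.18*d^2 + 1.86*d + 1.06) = -2.07*d^2 + 6.6*d + 0.25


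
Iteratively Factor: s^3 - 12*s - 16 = (s + 2)*(s^2 - 2*s - 8) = (s - 4)*(s + 2)*(s + 2)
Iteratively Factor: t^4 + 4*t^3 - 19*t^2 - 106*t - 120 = (t + 3)*(t^3 + t^2 - 22*t - 40) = (t + 2)*(t + 3)*(t^2 - t - 20) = (t + 2)*(t + 3)*(t + 4)*(t - 5)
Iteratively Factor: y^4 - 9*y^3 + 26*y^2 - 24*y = (y - 4)*(y^3 - 5*y^2 + 6*y) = (y - 4)*(y - 3)*(y^2 - 2*y) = (y - 4)*(y - 3)*(y - 2)*(y)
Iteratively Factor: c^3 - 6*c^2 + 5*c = (c - 5)*(c^2 - c) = c*(c - 5)*(c - 1)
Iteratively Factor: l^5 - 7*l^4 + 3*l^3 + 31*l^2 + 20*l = (l + 1)*(l^4 - 8*l^3 + 11*l^2 + 20*l) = (l - 5)*(l + 1)*(l^3 - 3*l^2 - 4*l) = (l - 5)*(l + 1)^2*(l^2 - 4*l) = l*(l - 5)*(l + 1)^2*(l - 4)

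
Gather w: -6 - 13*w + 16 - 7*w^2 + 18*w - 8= -7*w^2 + 5*w + 2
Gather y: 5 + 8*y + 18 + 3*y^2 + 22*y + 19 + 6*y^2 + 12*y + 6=9*y^2 + 42*y + 48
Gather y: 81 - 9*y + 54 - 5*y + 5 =140 - 14*y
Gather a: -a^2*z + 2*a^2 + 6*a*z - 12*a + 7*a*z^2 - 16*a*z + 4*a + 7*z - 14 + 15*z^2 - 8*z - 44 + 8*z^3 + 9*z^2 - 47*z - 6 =a^2*(2 - z) + a*(7*z^2 - 10*z - 8) + 8*z^3 + 24*z^2 - 48*z - 64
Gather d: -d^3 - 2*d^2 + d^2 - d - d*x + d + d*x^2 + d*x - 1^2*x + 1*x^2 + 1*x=-d^3 - d^2 + d*x^2 + x^2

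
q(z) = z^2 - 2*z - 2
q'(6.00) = 10.00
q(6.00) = 22.00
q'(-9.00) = -20.00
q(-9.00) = 97.00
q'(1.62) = 1.24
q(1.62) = -2.62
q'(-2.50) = -7.00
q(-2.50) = 9.25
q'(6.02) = 10.04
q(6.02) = 22.20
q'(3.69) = 5.38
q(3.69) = 4.24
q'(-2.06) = -6.12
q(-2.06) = 6.36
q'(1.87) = 1.74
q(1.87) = -2.24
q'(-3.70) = -9.40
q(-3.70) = 19.09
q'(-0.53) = -3.06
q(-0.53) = -0.66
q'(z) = 2*z - 2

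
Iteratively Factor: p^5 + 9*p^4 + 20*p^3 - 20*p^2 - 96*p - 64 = (p + 1)*(p^4 + 8*p^3 + 12*p^2 - 32*p - 64) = (p + 1)*(p + 4)*(p^3 + 4*p^2 - 4*p - 16) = (p - 2)*(p + 1)*(p + 4)*(p^2 + 6*p + 8) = (p - 2)*(p + 1)*(p + 2)*(p + 4)*(p + 4)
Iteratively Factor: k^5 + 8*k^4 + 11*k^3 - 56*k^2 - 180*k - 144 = (k + 4)*(k^4 + 4*k^3 - 5*k^2 - 36*k - 36) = (k + 2)*(k + 4)*(k^3 + 2*k^2 - 9*k - 18) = (k + 2)*(k + 3)*(k + 4)*(k^2 - k - 6) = (k - 3)*(k + 2)*(k + 3)*(k + 4)*(k + 2)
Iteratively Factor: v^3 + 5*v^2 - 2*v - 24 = (v + 4)*(v^2 + v - 6) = (v + 3)*(v + 4)*(v - 2)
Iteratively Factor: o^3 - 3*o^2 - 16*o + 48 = (o - 4)*(o^2 + o - 12) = (o - 4)*(o + 4)*(o - 3)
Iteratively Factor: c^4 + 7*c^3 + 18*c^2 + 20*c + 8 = (c + 2)*(c^3 + 5*c^2 + 8*c + 4) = (c + 2)^2*(c^2 + 3*c + 2) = (c + 2)^3*(c + 1)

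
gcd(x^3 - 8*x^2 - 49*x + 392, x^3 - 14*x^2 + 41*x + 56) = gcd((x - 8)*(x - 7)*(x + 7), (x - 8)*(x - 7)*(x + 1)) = x^2 - 15*x + 56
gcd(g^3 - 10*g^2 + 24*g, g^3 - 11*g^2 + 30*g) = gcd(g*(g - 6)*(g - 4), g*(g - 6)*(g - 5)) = g^2 - 6*g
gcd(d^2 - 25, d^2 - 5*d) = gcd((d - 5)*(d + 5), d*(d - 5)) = d - 5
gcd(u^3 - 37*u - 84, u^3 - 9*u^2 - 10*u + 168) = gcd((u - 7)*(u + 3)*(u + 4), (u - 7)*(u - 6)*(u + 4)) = u^2 - 3*u - 28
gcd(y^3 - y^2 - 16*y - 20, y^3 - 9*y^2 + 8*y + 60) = y^2 - 3*y - 10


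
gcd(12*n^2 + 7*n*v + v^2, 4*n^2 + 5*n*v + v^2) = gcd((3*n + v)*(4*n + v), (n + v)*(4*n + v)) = 4*n + v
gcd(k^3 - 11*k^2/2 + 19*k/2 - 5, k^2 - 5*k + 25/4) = k - 5/2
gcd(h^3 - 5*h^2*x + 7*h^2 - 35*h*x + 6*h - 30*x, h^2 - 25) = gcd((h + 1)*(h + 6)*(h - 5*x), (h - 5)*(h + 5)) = 1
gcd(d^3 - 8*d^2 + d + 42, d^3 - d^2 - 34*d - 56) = d^2 - 5*d - 14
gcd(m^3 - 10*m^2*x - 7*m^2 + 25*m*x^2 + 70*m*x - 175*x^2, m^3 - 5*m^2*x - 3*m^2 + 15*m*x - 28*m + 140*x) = -m^2 + 5*m*x + 7*m - 35*x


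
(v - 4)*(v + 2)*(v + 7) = v^3 + 5*v^2 - 22*v - 56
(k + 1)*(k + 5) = k^2 + 6*k + 5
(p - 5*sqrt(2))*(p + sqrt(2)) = p^2 - 4*sqrt(2)*p - 10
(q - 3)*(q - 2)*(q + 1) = q^3 - 4*q^2 + q + 6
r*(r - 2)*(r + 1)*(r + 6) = r^4 + 5*r^3 - 8*r^2 - 12*r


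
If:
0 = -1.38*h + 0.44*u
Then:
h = 0.318840579710145*u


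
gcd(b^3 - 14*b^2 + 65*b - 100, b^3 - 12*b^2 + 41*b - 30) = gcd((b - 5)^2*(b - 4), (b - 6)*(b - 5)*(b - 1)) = b - 5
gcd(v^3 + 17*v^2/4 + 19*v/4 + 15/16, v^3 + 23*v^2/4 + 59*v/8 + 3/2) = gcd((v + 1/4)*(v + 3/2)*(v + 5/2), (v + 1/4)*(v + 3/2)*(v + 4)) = v^2 + 7*v/4 + 3/8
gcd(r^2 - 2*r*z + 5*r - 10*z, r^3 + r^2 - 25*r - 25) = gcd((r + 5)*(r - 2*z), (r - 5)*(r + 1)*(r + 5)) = r + 5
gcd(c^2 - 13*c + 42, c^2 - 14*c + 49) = c - 7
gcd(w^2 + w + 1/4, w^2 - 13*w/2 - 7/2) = w + 1/2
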